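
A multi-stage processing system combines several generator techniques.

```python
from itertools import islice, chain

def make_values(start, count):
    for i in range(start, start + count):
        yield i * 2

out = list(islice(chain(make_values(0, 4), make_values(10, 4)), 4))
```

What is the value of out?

Step 1: make_values(0, 4) yields [0, 2, 4, 6].
Step 2: make_values(10, 4) yields [20, 22, 24, 26].
Step 3: chain concatenates: [0, 2, 4, 6, 20, 22, 24, 26].
Step 4: islice takes first 4: [0, 2, 4, 6].
Therefore out = [0, 2, 4, 6].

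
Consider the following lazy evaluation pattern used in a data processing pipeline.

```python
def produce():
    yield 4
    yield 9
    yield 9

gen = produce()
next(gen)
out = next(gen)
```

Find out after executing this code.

Step 1: produce() creates a generator.
Step 2: next(gen) yields 4 (consumed and discarded).
Step 3: next(gen) yields 9, assigned to out.
Therefore out = 9.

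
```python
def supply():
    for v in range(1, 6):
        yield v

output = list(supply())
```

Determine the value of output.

Step 1: The generator yields each value from range(1, 6).
Step 2: list() consumes all yields: [1, 2, 3, 4, 5].
Therefore output = [1, 2, 3, 4, 5].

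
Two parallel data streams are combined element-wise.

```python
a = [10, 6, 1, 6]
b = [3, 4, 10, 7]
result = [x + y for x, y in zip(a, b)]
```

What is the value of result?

Step 1: Add corresponding elements:
  10 + 3 = 13
  6 + 4 = 10
  1 + 10 = 11
  6 + 7 = 13
Therefore result = [13, 10, 11, 13].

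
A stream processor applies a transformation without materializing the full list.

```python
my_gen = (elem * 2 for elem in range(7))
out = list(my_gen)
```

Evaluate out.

Step 1: For each elem in range(7), compute elem*2:
  elem=0: 0*2 = 0
  elem=1: 1*2 = 2
  elem=2: 2*2 = 4
  elem=3: 3*2 = 6
  elem=4: 4*2 = 8
  elem=5: 5*2 = 10
  elem=6: 6*2 = 12
Therefore out = [0, 2, 4, 6, 8, 10, 12].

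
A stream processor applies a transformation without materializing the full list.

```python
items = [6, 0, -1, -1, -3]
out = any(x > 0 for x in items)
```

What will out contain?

Step 1: Check x > 0 for each element in [6, 0, -1, -1, -3]:
  6 > 0: True
  0 > 0: False
  -1 > 0: False
  -1 > 0: False
  -3 > 0: False
Step 2: any() returns True.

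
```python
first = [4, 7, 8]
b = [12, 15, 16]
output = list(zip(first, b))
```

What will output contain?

Step 1: zip pairs elements at same index:
  Index 0: (4, 12)
  Index 1: (7, 15)
  Index 2: (8, 16)
Therefore output = [(4, 12), (7, 15), (8, 16)].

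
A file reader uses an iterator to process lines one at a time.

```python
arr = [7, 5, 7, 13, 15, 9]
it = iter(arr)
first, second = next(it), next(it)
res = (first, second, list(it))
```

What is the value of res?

Step 1: Create iterator over [7, 5, 7, 13, 15, 9].
Step 2: first = 7, second = 5.
Step 3: Remaining elements: [7, 13, 15, 9].
Therefore res = (7, 5, [7, 13, 15, 9]).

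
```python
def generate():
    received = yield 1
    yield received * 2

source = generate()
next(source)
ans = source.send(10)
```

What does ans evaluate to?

Step 1: next(source) advances to first yield, producing 1.
Step 2: send(10) resumes, received = 10.
Step 3: yield received * 2 = 10 * 2 = 20.
Therefore ans = 20.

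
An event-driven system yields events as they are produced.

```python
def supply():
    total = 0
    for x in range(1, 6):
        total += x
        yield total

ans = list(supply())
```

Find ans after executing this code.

Step 1: Generator accumulates running sum:
  x=1: total = 1, yield 1
  x=2: total = 3, yield 3
  x=3: total = 6, yield 6
  x=4: total = 10, yield 10
  x=5: total = 15, yield 15
Therefore ans = [1, 3, 6, 10, 15].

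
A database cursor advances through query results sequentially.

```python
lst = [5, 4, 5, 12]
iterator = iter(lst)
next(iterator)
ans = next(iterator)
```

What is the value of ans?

Step 1: Create iterator over [5, 4, 5, 12].
Step 2: next() consumes 5.
Step 3: next() returns 4.
Therefore ans = 4.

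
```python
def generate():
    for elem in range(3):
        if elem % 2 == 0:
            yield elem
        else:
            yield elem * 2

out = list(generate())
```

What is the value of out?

Step 1: For each elem in range(3), yield elem if even, else elem*2:
  elem=0 (even): yield 0
  elem=1 (odd): yield 1*2 = 2
  elem=2 (even): yield 2
Therefore out = [0, 2, 2].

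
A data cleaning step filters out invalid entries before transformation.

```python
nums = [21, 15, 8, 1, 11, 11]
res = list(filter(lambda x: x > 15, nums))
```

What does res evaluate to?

Step 1: Filter elements > 15:
  21: kept
  15: removed
  8: removed
  1: removed
  11: removed
  11: removed
Therefore res = [21].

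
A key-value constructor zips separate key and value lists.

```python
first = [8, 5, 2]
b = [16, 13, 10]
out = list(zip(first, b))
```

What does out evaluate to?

Step 1: zip pairs elements at same index:
  Index 0: (8, 16)
  Index 1: (5, 13)
  Index 2: (2, 10)
Therefore out = [(8, 16), (5, 13), (2, 10)].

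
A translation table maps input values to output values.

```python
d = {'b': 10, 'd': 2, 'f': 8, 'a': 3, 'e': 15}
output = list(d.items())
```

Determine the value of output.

Step 1: d.items() returns (key, value) pairs in insertion order.
Therefore output = [('b', 10), ('d', 2), ('f', 8), ('a', 3), ('e', 15)].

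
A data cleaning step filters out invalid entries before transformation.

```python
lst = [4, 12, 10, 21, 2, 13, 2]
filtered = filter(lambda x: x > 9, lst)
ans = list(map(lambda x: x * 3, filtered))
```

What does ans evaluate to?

Step 1: Filter lst for elements > 9:
  4: removed
  12: kept
  10: kept
  21: kept
  2: removed
  13: kept
  2: removed
Step 2: Map x * 3 on filtered [12, 10, 21, 13]:
  12 -> 36
  10 -> 30
  21 -> 63
  13 -> 39
Therefore ans = [36, 30, 63, 39].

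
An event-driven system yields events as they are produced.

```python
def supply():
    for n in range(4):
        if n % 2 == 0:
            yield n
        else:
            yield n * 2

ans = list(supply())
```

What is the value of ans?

Step 1: For each n in range(4), yield n if even, else n*2:
  n=0 (even): yield 0
  n=1 (odd): yield 1*2 = 2
  n=2 (even): yield 2
  n=3 (odd): yield 3*2 = 6
Therefore ans = [0, 2, 2, 6].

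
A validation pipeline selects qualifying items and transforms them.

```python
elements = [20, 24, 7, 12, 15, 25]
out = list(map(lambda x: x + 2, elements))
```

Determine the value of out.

Step 1: Apply lambda x: x + 2 to each element:
  20 -> 22
  24 -> 26
  7 -> 9
  12 -> 14
  15 -> 17
  25 -> 27
Therefore out = [22, 26, 9, 14, 17, 27].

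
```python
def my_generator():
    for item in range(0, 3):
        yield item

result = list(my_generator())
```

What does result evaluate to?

Step 1: The generator yields each value from range(0, 3).
Step 2: list() consumes all yields: [0, 1, 2].
Therefore result = [0, 1, 2].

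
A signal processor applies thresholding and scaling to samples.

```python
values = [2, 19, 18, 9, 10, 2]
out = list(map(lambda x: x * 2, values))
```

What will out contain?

Step 1: Apply lambda x: x * 2 to each element:
  2 -> 4
  19 -> 38
  18 -> 36
  9 -> 18
  10 -> 20
  2 -> 4
Therefore out = [4, 38, 36, 18, 20, 4].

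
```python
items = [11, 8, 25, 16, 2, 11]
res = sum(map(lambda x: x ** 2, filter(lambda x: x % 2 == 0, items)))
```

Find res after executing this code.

Step 1: Filter even numbers from [11, 8, 25, 16, 2, 11]: [8, 16, 2]
Step 2: Square each: [64, 256, 4]
Step 3: Sum = 324.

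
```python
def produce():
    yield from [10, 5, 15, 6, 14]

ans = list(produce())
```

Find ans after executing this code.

Step 1: yield from delegates to the iterable, yielding each element.
Step 2: Collected values: [10, 5, 15, 6, 14].
Therefore ans = [10, 5, 15, 6, 14].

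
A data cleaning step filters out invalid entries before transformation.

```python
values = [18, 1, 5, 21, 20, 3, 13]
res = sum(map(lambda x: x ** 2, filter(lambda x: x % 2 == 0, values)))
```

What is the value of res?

Step 1: Filter even numbers from [18, 1, 5, 21, 20, 3, 13]: [18, 20]
Step 2: Square each: [324, 400]
Step 3: Sum = 724.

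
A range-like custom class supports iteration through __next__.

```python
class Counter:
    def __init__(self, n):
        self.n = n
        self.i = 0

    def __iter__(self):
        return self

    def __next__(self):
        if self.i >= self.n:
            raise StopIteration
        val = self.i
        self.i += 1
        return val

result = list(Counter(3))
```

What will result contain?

Step 1: Counter(3) creates an iterator counting 0 to 2.
Step 2: list() consumes all values: [0, 1, 2].
Therefore result = [0, 1, 2].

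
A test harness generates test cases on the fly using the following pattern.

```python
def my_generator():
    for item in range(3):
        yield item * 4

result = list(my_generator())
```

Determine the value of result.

Step 1: For each item in range(3), yield item * 4:
  item=0: yield 0 * 4 = 0
  item=1: yield 1 * 4 = 4
  item=2: yield 2 * 4 = 8
Therefore result = [0, 4, 8].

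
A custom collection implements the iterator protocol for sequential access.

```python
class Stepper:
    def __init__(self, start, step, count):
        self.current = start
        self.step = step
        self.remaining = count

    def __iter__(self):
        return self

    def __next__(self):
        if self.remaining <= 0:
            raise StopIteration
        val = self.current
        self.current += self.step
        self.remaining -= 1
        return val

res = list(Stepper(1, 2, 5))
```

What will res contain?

Step 1: Stepper starts at 1, increments by 2, for 5 steps:
  Yield 1, then current += 2
  Yield 3, then current += 2
  Yield 5, then current += 2
  Yield 7, then current += 2
  Yield 9, then current += 2
Therefore res = [1, 3, 5, 7, 9].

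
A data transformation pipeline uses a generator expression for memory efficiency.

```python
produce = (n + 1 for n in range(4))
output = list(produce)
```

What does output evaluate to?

Step 1: For each n in range(4), compute n+1:
  n=0: 0+1 = 1
  n=1: 1+1 = 2
  n=2: 2+1 = 3
  n=3: 3+1 = 4
Therefore output = [1, 2, 3, 4].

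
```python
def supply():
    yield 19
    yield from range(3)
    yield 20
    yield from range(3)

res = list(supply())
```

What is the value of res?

Step 1: Trace yields in order:
  yield 19
  yield 0
  yield 1
  yield 2
  yield 20
  yield 0
  yield 1
  yield 2
Therefore res = [19, 0, 1, 2, 20, 0, 1, 2].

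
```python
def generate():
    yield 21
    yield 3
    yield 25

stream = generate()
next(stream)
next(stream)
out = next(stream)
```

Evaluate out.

Step 1: generate() creates a generator.
Step 2: next(stream) yields 21 (consumed and discarded).
Step 3: next(stream) yields 3 (consumed and discarded).
Step 4: next(stream) yields 25, assigned to out.
Therefore out = 25.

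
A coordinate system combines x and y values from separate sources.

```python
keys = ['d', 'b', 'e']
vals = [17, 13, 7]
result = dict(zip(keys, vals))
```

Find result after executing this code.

Step 1: zip pairs keys with values:
  'd' -> 17
  'b' -> 13
  'e' -> 7
Therefore result = {'d': 17, 'b': 13, 'e': 7}.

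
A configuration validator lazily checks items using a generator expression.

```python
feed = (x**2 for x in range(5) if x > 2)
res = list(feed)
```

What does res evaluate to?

Step 1: For range(5), keep x > 2, then square:
  x=0: 0 <= 2, excluded
  x=1: 1 <= 2, excluded
  x=2: 2 <= 2, excluded
  x=3: 3 > 2, yield 3**2 = 9
  x=4: 4 > 2, yield 4**2 = 16
Therefore res = [9, 16].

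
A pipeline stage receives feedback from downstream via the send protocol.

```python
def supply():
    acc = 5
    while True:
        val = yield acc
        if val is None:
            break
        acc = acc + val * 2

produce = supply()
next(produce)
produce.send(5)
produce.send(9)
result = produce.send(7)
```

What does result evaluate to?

Step 1: next() -> yield acc=5.
Step 2: send(5) -> val=5, acc = 5 + 5*2 = 15, yield 15.
Step 3: send(9) -> val=9, acc = 15 + 9*2 = 33, yield 33.
Step 4: send(7) -> val=7, acc = 33 + 7*2 = 47, yield 47.
Therefore result = 47.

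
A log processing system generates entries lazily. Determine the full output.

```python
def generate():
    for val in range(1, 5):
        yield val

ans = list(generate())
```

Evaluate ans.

Step 1: The generator yields each value from range(1, 5).
Step 2: list() consumes all yields: [1, 2, 3, 4].
Therefore ans = [1, 2, 3, 4].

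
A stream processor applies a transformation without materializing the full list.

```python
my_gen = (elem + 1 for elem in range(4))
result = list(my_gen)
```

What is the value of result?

Step 1: For each elem in range(4), compute elem+1:
  elem=0: 0+1 = 1
  elem=1: 1+1 = 2
  elem=2: 2+1 = 3
  elem=3: 3+1 = 4
Therefore result = [1, 2, 3, 4].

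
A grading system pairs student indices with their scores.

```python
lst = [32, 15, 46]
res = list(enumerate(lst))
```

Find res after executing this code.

Step 1: enumerate pairs each element with its index:
  (0, 32)
  (1, 15)
  (2, 46)
Therefore res = [(0, 32), (1, 15), (2, 46)].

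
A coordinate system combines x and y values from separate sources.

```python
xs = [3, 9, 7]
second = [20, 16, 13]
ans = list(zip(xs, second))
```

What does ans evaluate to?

Step 1: zip pairs elements at same index:
  Index 0: (3, 20)
  Index 1: (9, 16)
  Index 2: (7, 13)
Therefore ans = [(3, 20), (9, 16), (7, 13)].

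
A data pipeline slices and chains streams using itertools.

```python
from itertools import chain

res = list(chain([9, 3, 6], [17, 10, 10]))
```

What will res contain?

Step 1: chain() concatenates iterables: [9, 3, 6] + [17, 10, 10].
Therefore res = [9, 3, 6, 17, 10, 10].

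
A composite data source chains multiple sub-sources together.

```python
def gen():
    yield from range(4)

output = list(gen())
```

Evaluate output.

Step 1: yield from delegates to the iterable, yielding each element.
Step 2: Collected values: [0, 1, 2, 3].
Therefore output = [0, 1, 2, 3].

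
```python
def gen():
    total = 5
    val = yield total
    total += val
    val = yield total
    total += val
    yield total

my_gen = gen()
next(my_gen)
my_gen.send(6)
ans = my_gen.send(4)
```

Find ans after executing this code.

Step 1: next() -> yield total=5.
Step 2: send(6) -> val=6, total = 5+6 = 11, yield 11.
Step 3: send(4) -> val=4, total = 11+4 = 15, yield 15.
Therefore ans = 15.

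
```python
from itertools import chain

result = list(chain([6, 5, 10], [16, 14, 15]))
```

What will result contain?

Step 1: chain() concatenates iterables: [6, 5, 10] + [16, 14, 15].
Therefore result = [6, 5, 10, 16, 14, 15].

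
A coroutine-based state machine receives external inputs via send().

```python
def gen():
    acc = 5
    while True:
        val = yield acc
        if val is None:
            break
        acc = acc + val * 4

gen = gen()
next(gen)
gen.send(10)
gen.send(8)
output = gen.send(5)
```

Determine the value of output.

Step 1: next() -> yield acc=5.
Step 2: send(10) -> val=10, acc = 5 + 10*4 = 45, yield 45.
Step 3: send(8) -> val=8, acc = 45 + 8*4 = 77, yield 77.
Step 4: send(5) -> val=5, acc = 77 + 5*4 = 97, yield 97.
Therefore output = 97.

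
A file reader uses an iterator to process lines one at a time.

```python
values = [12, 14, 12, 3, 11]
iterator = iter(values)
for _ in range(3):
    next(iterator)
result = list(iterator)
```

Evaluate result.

Step 1: Create iterator over [12, 14, 12, 3, 11].
Step 2: Advance 3 positions (consuming [12, 14, 12]).
Step 3: list() collects remaining elements: [3, 11].
Therefore result = [3, 11].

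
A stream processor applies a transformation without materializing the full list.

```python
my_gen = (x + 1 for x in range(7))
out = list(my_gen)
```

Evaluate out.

Step 1: For each x in range(7), compute x+1:
  x=0: 0+1 = 1
  x=1: 1+1 = 2
  x=2: 2+1 = 3
  x=3: 3+1 = 4
  x=4: 4+1 = 5
  x=5: 5+1 = 6
  x=6: 6+1 = 7
Therefore out = [1, 2, 3, 4, 5, 6, 7].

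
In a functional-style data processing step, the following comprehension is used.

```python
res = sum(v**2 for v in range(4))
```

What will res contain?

Step 1: Compute v**2 for each v in range(4):
  v=0: 0**2 = 0
  v=1: 1**2 = 1
  v=2: 2**2 = 4
  v=3: 3**2 = 9
Step 2: sum = 0 + 1 + 4 + 9 = 14.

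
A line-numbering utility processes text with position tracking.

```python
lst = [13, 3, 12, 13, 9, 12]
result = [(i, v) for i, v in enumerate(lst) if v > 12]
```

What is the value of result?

Step 1: Filter enumerate([13, 3, 12, 13, 9, 12]) keeping v > 12:
  (0, 13): 13 > 12, included
  (1, 3): 3 <= 12, excluded
  (2, 12): 12 <= 12, excluded
  (3, 13): 13 > 12, included
  (4, 9): 9 <= 12, excluded
  (5, 12): 12 <= 12, excluded
Therefore result = [(0, 13), (3, 13)].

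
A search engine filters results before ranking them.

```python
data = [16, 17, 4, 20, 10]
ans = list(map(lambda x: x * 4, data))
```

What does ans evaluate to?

Step 1: Apply lambda x: x * 4 to each element:
  16 -> 64
  17 -> 68
  4 -> 16
  20 -> 80
  10 -> 40
Therefore ans = [64, 68, 16, 80, 40].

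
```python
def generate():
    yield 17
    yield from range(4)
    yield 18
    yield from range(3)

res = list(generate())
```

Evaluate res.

Step 1: Trace yields in order:
  yield 17
  yield 0
  yield 1
  yield 2
  yield 3
  yield 18
  yield 0
  yield 1
  yield 2
Therefore res = [17, 0, 1, 2, 3, 18, 0, 1, 2].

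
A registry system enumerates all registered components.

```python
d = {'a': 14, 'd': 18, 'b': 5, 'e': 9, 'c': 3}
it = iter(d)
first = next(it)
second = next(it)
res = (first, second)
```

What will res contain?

Step 1: iter(d) iterates over keys: ['a', 'd', 'b', 'e', 'c'].
Step 2: first = next(it) = 'a', second = next(it) = 'd'.
Therefore res = ('a', 'd').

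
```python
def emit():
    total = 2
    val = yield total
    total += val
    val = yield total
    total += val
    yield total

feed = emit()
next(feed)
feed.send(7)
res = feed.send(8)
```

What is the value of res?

Step 1: next() -> yield total=2.
Step 2: send(7) -> val=7, total = 2+7 = 9, yield 9.
Step 3: send(8) -> val=8, total = 9+8 = 17, yield 17.
Therefore res = 17.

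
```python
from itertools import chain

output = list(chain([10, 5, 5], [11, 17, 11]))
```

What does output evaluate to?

Step 1: chain() concatenates iterables: [10, 5, 5] + [11, 17, 11].
Therefore output = [10, 5, 5, 11, 17, 11].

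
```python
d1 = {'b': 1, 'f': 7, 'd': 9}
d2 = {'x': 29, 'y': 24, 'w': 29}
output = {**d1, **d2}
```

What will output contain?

Step 1: Merge d1 and d2 (d2 values override on key conflicts).
Step 2: d1 has keys ['b', 'f', 'd'], d2 has keys ['x', 'y', 'w'].
Therefore output = {'b': 1, 'f': 7, 'd': 9, 'x': 29, 'y': 24, 'w': 29}.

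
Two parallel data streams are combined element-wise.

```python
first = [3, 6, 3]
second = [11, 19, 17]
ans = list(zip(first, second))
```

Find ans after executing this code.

Step 1: zip pairs elements at same index:
  Index 0: (3, 11)
  Index 1: (6, 19)
  Index 2: (3, 17)
Therefore ans = [(3, 11), (6, 19), (3, 17)].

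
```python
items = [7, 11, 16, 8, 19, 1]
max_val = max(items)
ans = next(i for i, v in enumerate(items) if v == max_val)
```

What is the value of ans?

Step 1: max([7, 11, 16, 8, 19, 1]) = 19.
Step 2: Find first index where value == 19:
  Index 0: 7 != 19
  Index 1: 11 != 19
  Index 2: 16 != 19
  Index 3: 8 != 19
  Index 4: 19 == 19, found!
Therefore ans = 4.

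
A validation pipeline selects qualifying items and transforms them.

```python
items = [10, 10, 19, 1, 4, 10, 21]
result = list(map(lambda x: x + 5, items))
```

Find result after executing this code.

Step 1: Apply lambda x: x + 5 to each element:
  10 -> 15
  10 -> 15
  19 -> 24
  1 -> 6
  4 -> 9
  10 -> 15
  21 -> 26
Therefore result = [15, 15, 24, 6, 9, 15, 26].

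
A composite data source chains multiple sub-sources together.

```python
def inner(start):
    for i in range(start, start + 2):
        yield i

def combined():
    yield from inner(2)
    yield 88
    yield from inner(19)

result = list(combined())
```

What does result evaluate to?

Step 1: combined() delegates to inner(2):
  yield 2
  yield 3
Step 2: yield 88
Step 3: Delegates to inner(19):
  yield 19
  yield 20
Therefore result = [2, 3, 88, 19, 20].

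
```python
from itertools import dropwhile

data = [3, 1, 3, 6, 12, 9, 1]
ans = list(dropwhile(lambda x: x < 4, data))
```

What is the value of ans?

Step 1: dropwhile drops elements while < 4:
  3 < 4: dropped
  1 < 4: dropped
  3 < 4: dropped
  6: kept (dropping stopped)
Step 2: Remaining elements kept regardless of condition.
Therefore ans = [6, 12, 9, 1].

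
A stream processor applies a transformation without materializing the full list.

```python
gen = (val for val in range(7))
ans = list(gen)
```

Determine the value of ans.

Step 1: Generator expression iterates range(7): [0, 1, 2, 3, 4, 5, 6].
Step 2: list() collects all values.
Therefore ans = [0, 1, 2, 3, 4, 5, 6].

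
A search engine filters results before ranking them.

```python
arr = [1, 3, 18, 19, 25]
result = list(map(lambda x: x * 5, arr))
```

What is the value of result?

Step 1: Apply lambda x: x * 5 to each element:
  1 -> 5
  3 -> 15
  18 -> 90
  19 -> 95
  25 -> 125
Therefore result = [5, 15, 90, 95, 125].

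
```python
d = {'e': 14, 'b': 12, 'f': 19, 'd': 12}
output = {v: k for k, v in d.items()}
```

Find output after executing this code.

Step 1: Invert dict (swap keys and values):
  'e': 14 -> 14: 'e'
  'b': 12 -> 12: 'b'
  'f': 19 -> 19: 'f'
  'd': 12 -> 12: 'd'
Therefore output = {14: 'e', 12: 'd', 19: 'f'}.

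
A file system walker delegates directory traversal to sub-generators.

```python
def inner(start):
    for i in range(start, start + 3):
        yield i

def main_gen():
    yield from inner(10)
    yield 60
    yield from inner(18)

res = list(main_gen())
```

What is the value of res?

Step 1: main_gen() delegates to inner(10):
  yield 10
  yield 11
  yield 12
Step 2: yield 60
Step 3: Delegates to inner(18):
  yield 18
  yield 19
  yield 20
Therefore res = [10, 11, 12, 60, 18, 19, 20].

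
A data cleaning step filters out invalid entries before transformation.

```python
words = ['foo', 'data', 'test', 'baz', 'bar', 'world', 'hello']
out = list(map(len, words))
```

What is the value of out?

Step 1: Map len() to each word:
  'foo' -> 3
  'data' -> 4
  'test' -> 4
  'baz' -> 3
  'bar' -> 3
  'world' -> 5
  'hello' -> 5
Therefore out = [3, 4, 4, 3, 3, 5, 5].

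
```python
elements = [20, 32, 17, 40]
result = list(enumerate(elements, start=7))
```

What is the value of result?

Step 1: enumerate with start=7:
  (7, 20)
  (8, 32)
  (9, 17)
  (10, 40)
Therefore result = [(7, 20), (8, 32), (9, 17), (10, 40)].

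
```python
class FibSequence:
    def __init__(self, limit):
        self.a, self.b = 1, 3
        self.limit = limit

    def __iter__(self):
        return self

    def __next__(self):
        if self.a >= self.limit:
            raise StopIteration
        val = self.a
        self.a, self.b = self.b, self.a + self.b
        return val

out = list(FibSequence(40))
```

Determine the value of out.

Step 1: Fibonacci-like sequence (a=1, b=3) until >= 40:
  Yield 1, then a,b = 3,4
  Yield 3, then a,b = 4,7
  Yield 4, then a,b = 7,11
  Yield 7, then a,b = 11,18
  Yield 11, then a,b = 18,29
  Yield 18, then a,b = 29,47
  Yield 29, then a,b = 47,76
Step 2: 47 >= 40, stop.
Therefore out = [1, 3, 4, 7, 11, 18, 29].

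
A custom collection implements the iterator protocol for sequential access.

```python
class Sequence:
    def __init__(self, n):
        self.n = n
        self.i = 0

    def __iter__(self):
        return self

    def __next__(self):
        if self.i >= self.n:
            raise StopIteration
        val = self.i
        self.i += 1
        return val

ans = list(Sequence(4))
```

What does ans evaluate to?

Step 1: Sequence(4) creates an iterator counting 0 to 3.
Step 2: list() consumes all values: [0, 1, 2, 3].
Therefore ans = [0, 1, 2, 3].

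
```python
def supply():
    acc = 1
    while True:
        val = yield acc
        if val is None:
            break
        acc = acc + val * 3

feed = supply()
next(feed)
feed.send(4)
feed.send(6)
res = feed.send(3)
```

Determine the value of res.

Step 1: next() -> yield acc=1.
Step 2: send(4) -> val=4, acc = 1 + 4*3 = 13, yield 13.
Step 3: send(6) -> val=6, acc = 13 + 6*3 = 31, yield 31.
Step 4: send(3) -> val=3, acc = 31 + 3*3 = 40, yield 40.
Therefore res = 40.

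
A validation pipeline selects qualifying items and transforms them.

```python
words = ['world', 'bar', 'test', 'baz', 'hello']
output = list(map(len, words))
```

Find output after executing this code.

Step 1: Map len() to each word:
  'world' -> 5
  'bar' -> 3
  'test' -> 4
  'baz' -> 3
  'hello' -> 5
Therefore output = [5, 3, 4, 3, 5].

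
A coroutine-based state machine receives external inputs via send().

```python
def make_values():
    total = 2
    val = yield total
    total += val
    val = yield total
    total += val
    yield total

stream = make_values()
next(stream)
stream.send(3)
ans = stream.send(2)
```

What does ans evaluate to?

Step 1: next() -> yield total=2.
Step 2: send(3) -> val=3, total = 2+3 = 5, yield 5.
Step 3: send(2) -> val=2, total = 5+2 = 7, yield 7.
Therefore ans = 7.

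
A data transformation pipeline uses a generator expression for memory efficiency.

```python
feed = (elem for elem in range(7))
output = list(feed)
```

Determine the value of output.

Step 1: Generator expression iterates range(7): [0, 1, 2, 3, 4, 5, 6].
Step 2: list() collects all values.
Therefore output = [0, 1, 2, 3, 4, 5, 6].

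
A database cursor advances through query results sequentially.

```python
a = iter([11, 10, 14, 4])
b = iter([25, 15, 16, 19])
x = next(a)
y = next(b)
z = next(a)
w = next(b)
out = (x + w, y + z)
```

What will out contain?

Step 1: a iterates [11, 10, 14, 4], b iterates [25, 15, 16, 19].
Step 2: x = next(a) = 11, y = next(b) = 25.
Step 3: z = next(a) = 10, w = next(b) = 15.
Step 4: out = (11 + 15, 25 + 10) = (26, 35).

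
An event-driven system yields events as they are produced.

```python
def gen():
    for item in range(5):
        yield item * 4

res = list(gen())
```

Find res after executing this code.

Step 1: For each item in range(5), yield item * 4:
  item=0: yield 0 * 4 = 0
  item=1: yield 1 * 4 = 4
  item=2: yield 2 * 4 = 8
  item=3: yield 3 * 4 = 12
  item=4: yield 4 * 4 = 16
Therefore res = [0, 4, 8, 12, 16].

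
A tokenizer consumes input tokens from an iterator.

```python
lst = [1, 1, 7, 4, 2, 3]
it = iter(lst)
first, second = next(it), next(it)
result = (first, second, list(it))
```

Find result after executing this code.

Step 1: Create iterator over [1, 1, 7, 4, 2, 3].
Step 2: first = 1, second = 1.
Step 3: Remaining elements: [7, 4, 2, 3].
Therefore result = (1, 1, [7, 4, 2, 3]).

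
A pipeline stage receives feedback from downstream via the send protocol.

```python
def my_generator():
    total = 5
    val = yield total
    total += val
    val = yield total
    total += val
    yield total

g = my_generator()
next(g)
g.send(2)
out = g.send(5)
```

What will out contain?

Step 1: next() -> yield total=5.
Step 2: send(2) -> val=2, total = 5+2 = 7, yield 7.
Step 3: send(5) -> val=5, total = 7+5 = 12, yield 12.
Therefore out = 12.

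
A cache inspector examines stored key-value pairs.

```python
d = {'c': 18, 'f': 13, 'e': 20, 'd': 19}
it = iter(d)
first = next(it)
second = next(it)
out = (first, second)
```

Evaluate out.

Step 1: iter(d) iterates over keys: ['c', 'f', 'e', 'd'].
Step 2: first = next(it) = 'c', second = next(it) = 'f'.
Therefore out = ('c', 'f').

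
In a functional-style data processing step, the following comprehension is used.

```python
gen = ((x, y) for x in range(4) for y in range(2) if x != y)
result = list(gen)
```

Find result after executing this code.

Step 1: Nested generator over range(4) x range(2) where x != y:
  (0, 0): excluded (x == y)
  (0, 1): included
  (1, 0): included
  (1, 1): excluded (x == y)
  (2, 0): included
  (2, 1): included
  (3, 0): included
  (3, 1): included
Therefore result = [(0, 1), (1, 0), (2, 0), (2, 1), (3, 0), (3, 1)].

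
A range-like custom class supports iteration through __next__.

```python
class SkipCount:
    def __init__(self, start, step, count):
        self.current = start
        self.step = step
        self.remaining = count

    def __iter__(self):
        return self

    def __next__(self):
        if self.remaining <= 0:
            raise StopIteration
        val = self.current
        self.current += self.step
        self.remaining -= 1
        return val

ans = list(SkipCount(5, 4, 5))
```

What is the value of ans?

Step 1: SkipCount starts at 5, increments by 4, for 5 steps:
  Yield 5, then current += 4
  Yield 9, then current += 4
  Yield 13, then current += 4
  Yield 17, then current += 4
  Yield 21, then current += 4
Therefore ans = [5, 9, 13, 17, 21].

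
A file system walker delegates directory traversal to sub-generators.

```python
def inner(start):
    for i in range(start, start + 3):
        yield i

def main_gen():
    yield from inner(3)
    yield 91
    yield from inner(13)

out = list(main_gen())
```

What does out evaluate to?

Step 1: main_gen() delegates to inner(3):
  yield 3
  yield 4
  yield 5
Step 2: yield 91
Step 3: Delegates to inner(13):
  yield 13
  yield 14
  yield 15
Therefore out = [3, 4, 5, 91, 13, 14, 15].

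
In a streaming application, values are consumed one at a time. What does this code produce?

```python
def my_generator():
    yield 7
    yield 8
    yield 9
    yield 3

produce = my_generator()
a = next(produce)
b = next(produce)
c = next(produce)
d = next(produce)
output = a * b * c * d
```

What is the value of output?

Step 1: Create generator and consume all values:
  a = next(produce) = 7
  b = next(produce) = 8
  c = next(produce) = 9
  d = next(produce) = 3
Step 2: output = 7 * 8 * 9 * 3 = 1512.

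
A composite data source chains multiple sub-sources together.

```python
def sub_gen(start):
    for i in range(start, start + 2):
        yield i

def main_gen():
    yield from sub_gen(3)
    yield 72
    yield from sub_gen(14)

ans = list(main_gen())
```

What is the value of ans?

Step 1: main_gen() delegates to sub_gen(3):
  yield 3
  yield 4
Step 2: yield 72
Step 3: Delegates to sub_gen(14):
  yield 14
  yield 15
Therefore ans = [3, 4, 72, 14, 15].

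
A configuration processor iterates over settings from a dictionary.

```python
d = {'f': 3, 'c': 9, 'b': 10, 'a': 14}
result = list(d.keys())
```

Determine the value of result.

Step 1: d.keys() returns the dictionary keys in insertion order.
Therefore result = ['f', 'c', 'b', 'a'].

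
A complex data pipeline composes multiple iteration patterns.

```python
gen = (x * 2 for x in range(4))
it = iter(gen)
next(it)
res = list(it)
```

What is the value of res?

Step 1: Generator produces [0, 2, 4, 6].
Step 2: next(it) consumes first element (0).
Step 3: list(it) collects remaining: [2, 4, 6].
Therefore res = [2, 4, 6].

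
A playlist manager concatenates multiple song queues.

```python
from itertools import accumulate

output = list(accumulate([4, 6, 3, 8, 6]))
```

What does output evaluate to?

Step 1: accumulate computes running sums:
  + 4 = 4
  + 6 = 10
  + 3 = 13
  + 8 = 21
  + 6 = 27
Therefore output = [4, 10, 13, 21, 27].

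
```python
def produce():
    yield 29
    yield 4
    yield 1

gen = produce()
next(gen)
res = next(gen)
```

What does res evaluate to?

Step 1: produce() creates a generator.
Step 2: next(gen) yields 29 (consumed and discarded).
Step 3: next(gen) yields 4, assigned to res.
Therefore res = 4.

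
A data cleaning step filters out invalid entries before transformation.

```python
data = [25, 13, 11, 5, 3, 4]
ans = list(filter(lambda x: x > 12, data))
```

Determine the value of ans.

Step 1: Filter elements > 12:
  25: kept
  13: kept
  11: removed
  5: removed
  3: removed
  4: removed
Therefore ans = [25, 13].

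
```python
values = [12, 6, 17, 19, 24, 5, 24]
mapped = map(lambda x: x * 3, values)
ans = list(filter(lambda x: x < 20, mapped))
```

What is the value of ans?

Step 1: Map x * 3:
  12 -> 36
  6 -> 18
  17 -> 51
  19 -> 57
  24 -> 72
  5 -> 15
  24 -> 72
Step 2: Filter for < 20:
  36: removed
  18: kept
  51: removed
  57: removed
  72: removed
  15: kept
  72: removed
Therefore ans = [18, 15].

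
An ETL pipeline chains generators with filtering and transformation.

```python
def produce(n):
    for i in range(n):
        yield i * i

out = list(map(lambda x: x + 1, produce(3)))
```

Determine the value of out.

Step 1: produce(3) yields squares: [0, 1, 4].
Step 2: map adds 1 to each: [1, 2, 5].
Therefore out = [1, 2, 5].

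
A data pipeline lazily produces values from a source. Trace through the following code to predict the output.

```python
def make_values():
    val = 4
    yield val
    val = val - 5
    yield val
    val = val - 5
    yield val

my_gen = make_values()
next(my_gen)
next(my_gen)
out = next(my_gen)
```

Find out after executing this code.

Step 1: Trace through generator execution:
  Yield 1: val starts at 4, yield 4
  Yield 2: val = 4 - 5 = -1, yield -1
  Yield 3: val = -1 - 5 = -6, yield -6
Step 2: First next() gets 4, second next() gets the second value, third next() yields -6.
Therefore out = -6.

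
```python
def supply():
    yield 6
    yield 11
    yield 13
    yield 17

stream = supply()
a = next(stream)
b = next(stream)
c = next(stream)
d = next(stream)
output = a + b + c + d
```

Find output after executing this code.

Step 1: Create generator and consume all values:
  a = next(stream) = 6
  b = next(stream) = 11
  c = next(stream) = 13
  d = next(stream) = 17
Step 2: output = 6 + 11 + 13 + 17 = 47.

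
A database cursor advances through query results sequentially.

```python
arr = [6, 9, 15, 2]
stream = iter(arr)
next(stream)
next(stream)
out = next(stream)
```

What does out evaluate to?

Step 1: Create iterator over [6, 9, 15, 2].
Step 2: next() consumes 6.
Step 3: next() consumes 9.
Step 4: next() returns 15.
Therefore out = 15.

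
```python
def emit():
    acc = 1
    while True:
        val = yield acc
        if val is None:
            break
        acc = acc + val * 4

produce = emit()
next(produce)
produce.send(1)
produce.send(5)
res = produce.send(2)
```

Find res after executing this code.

Step 1: next() -> yield acc=1.
Step 2: send(1) -> val=1, acc = 1 + 1*4 = 5, yield 5.
Step 3: send(5) -> val=5, acc = 5 + 5*4 = 25, yield 25.
Step 4: send(2) -> val=2, acc = 25 + 2*4 = 33, yield 33.
Therefore res = 33.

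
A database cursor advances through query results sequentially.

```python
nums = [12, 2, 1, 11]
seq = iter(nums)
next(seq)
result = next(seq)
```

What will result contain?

Step 1: Create iterator over [12, 2, 1, 11].
Step 2: next() consumes 12.
Step 3: next() returns 2.
Therefore result = 2.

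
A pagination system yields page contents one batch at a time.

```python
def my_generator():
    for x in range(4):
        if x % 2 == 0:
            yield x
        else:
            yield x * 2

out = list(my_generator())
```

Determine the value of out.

Step 1: For each x in range(4), yield x if even, else x*2:
  x=0 (even): yield 0
  x=1 (odd): yield 1*2 = 2
  x=2 (even): yield 2
  x=3 (odd): yield 3*2 = 6
Therefore out = [0, 2, 2, 6].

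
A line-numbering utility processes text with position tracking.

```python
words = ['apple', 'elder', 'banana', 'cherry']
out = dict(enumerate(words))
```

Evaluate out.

Step 1: enumerate pairs indices with words:
  0 -> 'apple'
  1 -> 'elder'
  2 -> 'banana'
  3 -> 'cherry'
Therefore out = {0: 'apple', 1: 'elder', 2: 'banana', 3: 'cherry'}.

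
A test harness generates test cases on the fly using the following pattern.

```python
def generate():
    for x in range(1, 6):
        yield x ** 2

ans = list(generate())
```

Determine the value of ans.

Step 1: For each x in range(1, 6), yield x**2:
  x=1: yield 1**2 = 1
  x=2: yield 2**2 = 4
  x=3: yield 3**2 = 9
  x=4: yield 4**2 = 16
  x=5: yield 5**2 = 25
Therefore ans = [1, 4, 9, 16, 25].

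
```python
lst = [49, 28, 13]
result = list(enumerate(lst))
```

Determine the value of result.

Step 1: enumerate pairs each element with its index:
  (0, 49)
  (1, 28)
  (2, 13)
Therefore result = [(0, 49), (1, 28), (2, 13)].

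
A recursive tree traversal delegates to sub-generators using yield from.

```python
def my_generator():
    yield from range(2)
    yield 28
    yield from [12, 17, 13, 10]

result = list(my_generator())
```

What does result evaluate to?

Step 1: Trace yields in order:
  yield 0
  yield 1
  yield 28
  yield 12
  yield 17
  yield 13
  yield 10
Therefore result = [0, 1, 28, 12, 17, 13, 10].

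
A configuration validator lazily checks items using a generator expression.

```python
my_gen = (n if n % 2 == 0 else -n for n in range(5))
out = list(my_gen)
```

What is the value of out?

Step 1: For each n in range(5), yield n if even, else -n:
  n=0: even, yield 0
  n=1: odd, yield -1
  n=2: even, yield 2
  n=3: odd, yield -3
  n=4: even, yield 4
Therefore out = [0, -1, 2, -3, 4].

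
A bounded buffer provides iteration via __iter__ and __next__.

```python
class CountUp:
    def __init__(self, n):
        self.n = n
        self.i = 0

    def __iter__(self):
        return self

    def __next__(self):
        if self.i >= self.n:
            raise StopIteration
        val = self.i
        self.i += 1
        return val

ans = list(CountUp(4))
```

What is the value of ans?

Step 1: CountUp(4) creates an iterator counting 0 to 3.
Step 2: list() consumes all values: [0, 1, 2, 3].
Therefore ans = [0, 1, 2, 3].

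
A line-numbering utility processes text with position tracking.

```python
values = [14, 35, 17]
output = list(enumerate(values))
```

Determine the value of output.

Step 1: enumerate pairs each element with its index:
  (0, 14)
  (1, 35)
  (2, 17)
Therefore output = [(0, 14), (1, 35), (2, 17)].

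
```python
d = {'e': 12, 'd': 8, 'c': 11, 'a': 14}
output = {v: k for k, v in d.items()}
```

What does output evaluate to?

Step 1: Invert dict (swap keys and values):
  'e': 12 -> 12: 'e'
  'd': 8 -> 8: 'd'
  'c': 11 -> 11: 'c'
  'a': 14 -> 14: 'a'
Therefore output = {12: 'e', 8: 'd', 11: 'c', 14: 'a'}.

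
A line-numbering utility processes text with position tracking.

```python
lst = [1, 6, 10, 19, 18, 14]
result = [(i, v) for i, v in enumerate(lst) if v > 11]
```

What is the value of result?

Step 1: Filter enumerate([1, 6, 10, 19, 18, 14]) keeping v > 11:
  (0, 1): 1 <= 11, excluded
  (1, 6): 6 <= 11, excluded
  (2, 10): 10 <= 11, excluded
  (3, 19): 19 > 11, included
  (4, 18): 18 > 11, included
  (5, 14): 14 > 11, included
Therefore result = [(3, 19), (4, 18), (5, 14)].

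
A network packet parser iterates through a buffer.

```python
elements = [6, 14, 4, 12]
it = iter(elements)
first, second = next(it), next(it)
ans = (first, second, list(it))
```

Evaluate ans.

Step 1: Create iterator over [6, 14, 4, 12].
Step 2: first = 6, second = 14.
Step 3: Remaining elements: [4, 12].
Therefore ans = (6, 14, [4, 12]).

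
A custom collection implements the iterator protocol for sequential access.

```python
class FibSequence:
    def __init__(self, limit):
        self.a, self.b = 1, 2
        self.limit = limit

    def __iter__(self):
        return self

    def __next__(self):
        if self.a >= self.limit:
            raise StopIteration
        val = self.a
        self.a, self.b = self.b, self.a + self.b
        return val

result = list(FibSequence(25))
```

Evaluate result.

Step 1: Fibonacci-like sequence (a=1, b=2) until >= 25:
  Yield 1, then a,b = 2,3
  Yield 2, then a,b = 3,5
  Yield 3, then a,b = 5,8
  Yield 5, then a,b = 8,13
  Yield 8, then a,b = 13,21
  Yield 13, then a,b = 21,34
  Yield 21, then a,b = 34,55
Step 2: 34 >= 25, stop.
Therefore result = [1, 2, 3, 5, 8, 13, 21].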